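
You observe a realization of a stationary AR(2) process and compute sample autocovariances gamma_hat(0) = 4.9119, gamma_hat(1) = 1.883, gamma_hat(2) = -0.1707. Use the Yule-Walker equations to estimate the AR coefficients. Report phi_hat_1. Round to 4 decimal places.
\hat\phi_{1} = 0.4650

The Yule-Walker equations for an AR(p) process read, in matrix form,
  Gamma_p phi = r_p,   with   (Gamma_p)_{ij} = gamma(|i - j|),
                       (r_p)_i = gamma(i),   i,j = 1..p.
Substitute the sample gammas (Toeplitz matrix and right-hand side of size 2):
  Gamma_p = [[4.9119, 1.883], [1.883, 4.9119]]
  r_p     = [1.883, -0.1707]
Written out:
  4.9119 phi_1 + 1.883 phi_2 = 1.883
  1.883 phi_1 + 4.9119 phi_2 = -0.1707
Solve by Cramer's rule:
  det = gamma(0)^2 - gamma(1)^2 = (4.9119)^2 - (1.883)^2 = 24.12676161 - 3.545689 = 20.58107261
  phi_hat_1 = [gamma(1) gamma(0) - gamma(1) gamma(2)] / det = [(1.883)(4.9119) - (1.883)(-0.1707)] / 20.58107261 = 9.5705358 / 20.58107261 = 0.465
  phi_hat_2 = [gamma(0) gamma(2) - gamma(1)^2] / det = [(4.9119)(-0.1707) - (1.883)^2] / 20.58107261 = -4.38415033 / 20.58107261 = -0.213
So phi_hat = [0.4650, -0.2130].
Therefore phi_hat_1 = 0.4650.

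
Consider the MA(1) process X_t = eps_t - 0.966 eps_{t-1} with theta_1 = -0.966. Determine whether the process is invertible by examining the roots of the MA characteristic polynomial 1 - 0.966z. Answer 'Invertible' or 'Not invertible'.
\text{Invertible}

The MA(q) characteristic polynomial is P(z) = 1 - 0.966z.
Invertibility requires all roots to lie outside the unit circle, i.e. |z| > 1 for every root.
This is linear in z: 1 + (-0.966) z = 0  =>  z = -1/(-0.966) = 1.035197,  |z| = 1.035197.
Moduli of all roots: 1.0352.
All moduli strictly greater than 1? Yes.
Verdict: Invertible.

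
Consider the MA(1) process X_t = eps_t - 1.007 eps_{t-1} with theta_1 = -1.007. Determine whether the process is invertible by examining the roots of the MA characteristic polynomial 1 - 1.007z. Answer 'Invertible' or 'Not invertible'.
\text{Not invertible}

The MA(q) characteristic polynomial is P(z) = 1 - 1.007z.
Invertibility requires all roots to lie outside the unit circle, i.e. |z| > 1 for every root.
This is linear in z: 1 + (-1.007) z = 0  =>  z = -1/(-1.007) = 0.993049,  |z| = 0.993049.
Moduli of all roots: 0.9930.
All moduli strictly greater than 1? No.
Verdict: Not invertible.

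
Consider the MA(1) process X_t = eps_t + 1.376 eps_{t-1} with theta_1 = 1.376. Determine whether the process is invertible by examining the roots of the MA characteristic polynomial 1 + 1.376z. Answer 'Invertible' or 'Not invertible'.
\text{Not invertible}

The MA(q) characteristic polynomial is P(z) = 1 + 1.376z.
Invertibility requires all roots to lie outside the unit circle, i.e. |z| > 1 for every root.
This is linear in z: 1 + (1.376) z = 0  =>  z = -1/(1.376) = -0.726744,  |z| = 0.726744.
Moduli of all roots: 0.7267.
All moduli strictly greater than 1? No.
Verdict: Not invertible.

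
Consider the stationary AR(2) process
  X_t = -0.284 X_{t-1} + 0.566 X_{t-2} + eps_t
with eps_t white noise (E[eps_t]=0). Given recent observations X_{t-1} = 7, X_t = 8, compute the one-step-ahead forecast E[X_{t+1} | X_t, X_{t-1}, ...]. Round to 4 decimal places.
E[X_{t+1} \mid \mathcal F_t] = 1.6900

For an AR(p) model X_t = c + sum_i phi_i X_{t-i} + eps_t, the
one-step-ahead conditional mean is
  E[X_{t+1} | X_t, ...] = c + sum_i phi_i X_{t+1-i}.
Substitute known values:
  E[X_{t+1} | ...] = (-0.284) * (8) + (0.566) * (7)
                   = 1.6900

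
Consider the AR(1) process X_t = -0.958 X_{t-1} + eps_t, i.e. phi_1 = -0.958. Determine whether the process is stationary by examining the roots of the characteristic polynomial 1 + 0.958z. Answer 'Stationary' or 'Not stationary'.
\text{Stationary}

The AR(p) characteristic polynomial is P(z) = 1 + 0.958z.
Stationarity requires all roots to lie outside the unit circle, i.e. |z| > 1 for every root.
This is linear in z: 1 + (0.958) z = 0  =>  z = -1/(0.958) = -1.043841,  |z| = 1.043841.
Moduli of all roots: 1.0438.
All moduli strictly greater than 1? Yes.
Verdict: Stationary.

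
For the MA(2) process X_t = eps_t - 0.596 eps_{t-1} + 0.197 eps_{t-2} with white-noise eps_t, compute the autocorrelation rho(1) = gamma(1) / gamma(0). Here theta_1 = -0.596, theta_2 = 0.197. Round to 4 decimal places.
\rho(1) = -0.5118

For an MA(q) process with theta_0 = 1, the autocovariance is
  gamma(k) = sigma^2 * sum_{i=0..q-k} theta_i * theta_{i+k},
and rho(k) = gamma(k) / gamma(0). Sigma^2 cancels.
  numerator   = (1)*(-0.596) + (-0.596)*(0.197) = -0.713412.
  denominator = (1)^2 + (-0.596)^2 + (0.197)^2 = 1.394025.
  rho(1) = -0.713412 / 1.394025 = -0.5118.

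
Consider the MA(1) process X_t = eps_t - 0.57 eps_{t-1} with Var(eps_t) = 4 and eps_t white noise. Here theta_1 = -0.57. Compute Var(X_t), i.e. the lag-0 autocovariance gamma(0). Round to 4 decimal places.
\gamma(0) = 5.2996

For an MA(q) process X_t = eps_t + sum_i theta_i eps_{t-i} with
Var(eps_t) = sigma^2, the variance is
  gamma(0) = sigma^2 * (1 + sum_i theta_i^2).
  sum_i theta_i^2 = (-0.57)^2 = 0.3249.
  gamma(0) = 4 * (1 + 0.3249) = 4 * 1.3249 = 5.2996.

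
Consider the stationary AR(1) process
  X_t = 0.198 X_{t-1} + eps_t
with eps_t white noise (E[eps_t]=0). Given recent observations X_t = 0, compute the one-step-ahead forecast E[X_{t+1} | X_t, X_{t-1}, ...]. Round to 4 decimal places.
E[X_{t+1} \mid \mathcal F_t] = 0.0000

For an AR(p) model X_t = c + sum_i phi_i X_{t-i} + eps_t, the
one-step-ahead conditional mean is
  E[X_{t+1} | X_t, ...] = c + sum_i phi_i X_{t+1-i}.
Substitute known values:
  E[X_{t+1} | ...] = (0.198) * (0)
                   = 0.0000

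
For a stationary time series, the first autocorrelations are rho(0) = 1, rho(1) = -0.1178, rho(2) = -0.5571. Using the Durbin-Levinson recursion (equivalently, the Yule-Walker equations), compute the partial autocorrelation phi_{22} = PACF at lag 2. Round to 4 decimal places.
\phi_{22} = -0.5790

The PACF at lag k is phi_{kk}, the last component of the solution
to the Yule-Walker system G_k phi = r_k where
  (G_k)_{ij} = rho(|i - j|), (r_k)_i = rho(i), i,j = 1..k.
Equivalently, Durbin-Levinson gives phi_{kk} iteratively:
  phi_{11} = rho(1)
  phi_{kk} = [rho(k) - sum_{j=1..k-1} phi_{k-1,j} rho(k-j)]
            / [1 - sum_{j=1..k-1} phi_{k-1,j} rho(j)],
  phi_{k,j} = phi_{k-1,j} - phi_{kk} phi_{k-1,k-j},  j = 1..k-1.
Step k = 1:
  phi_11 = rho(1) = -0.1178.
Step k = 2:
  phi_22 = [rho(2) - phi_11 rho(1)] / [1 - phi_11 rho(1)] = [-0.5571 - (-0.1178)(-0.1178)] / [1 - (-0.1178)(-0.1178)]
         = -0.57097684 / 0.98612316 = -0.579.
Therefore phi_{22} = -0.5790.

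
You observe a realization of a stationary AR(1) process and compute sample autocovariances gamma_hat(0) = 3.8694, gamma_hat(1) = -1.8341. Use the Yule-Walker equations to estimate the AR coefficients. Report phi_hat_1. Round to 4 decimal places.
\hat\phi_{1} = -0.4740

The Yule-Walker equations for an AR(p) process read, in matrix form,
  Gamma_p phi = r_p,   with   (Gamma_p)_{ij} = gamma(|i - j|),
                       (r_p)_i = gamma(i),   i,j = 1..p.
Substitute the sample gammas (Toeplitz matrix and right-hand side of size 1):
  Gamma_p = [[3.8694]]
  r_p     = [-1.8341]
With p = 1 this is the single equation gamma(0) phi_1 = gamma(1):
  phi_hat_1 = gamma(1) / gamma(0) = -1.8341 / 3.8694 = -0.4740.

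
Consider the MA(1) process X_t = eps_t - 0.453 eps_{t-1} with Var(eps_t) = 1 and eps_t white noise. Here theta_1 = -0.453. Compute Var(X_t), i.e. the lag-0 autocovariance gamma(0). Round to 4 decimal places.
\gamma(0) = 1.2052

For an MA(q) process X_t = eps_t + sum_i theta_i eps_{t-i} with
Var(eps_t) = sigma^2, the variance is
  gamma(0) = sigma^2 * (1 + sum_i theta_i^2).
  sum_i theta_i^2 = (-0.453)^2 = 0.205209.
  gamma(0) = 1 * (1 + 0.205209) = 1 * 1.205209 = 1.205209, which rounds to 1.2052.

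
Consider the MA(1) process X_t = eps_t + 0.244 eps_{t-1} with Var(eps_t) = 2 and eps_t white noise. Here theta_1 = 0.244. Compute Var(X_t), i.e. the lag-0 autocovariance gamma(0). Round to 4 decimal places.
\gamma(0) = 2.1191

For an MA(q) process X_t = eps_t + sum_i theta_i eps_{t-i} with
Var(eps_t) = sigma^2, the variance is
  gamma(0) = sigma^2 * (1 + sum_i theta_i^2).
  sum_i theta_i^2 = (0.244)^2 = 0.059536.
  gamma(0) = 2 * (1 + 0.059536) = 2 * 1.059536 = 2.119072, which rounds to 2.1191.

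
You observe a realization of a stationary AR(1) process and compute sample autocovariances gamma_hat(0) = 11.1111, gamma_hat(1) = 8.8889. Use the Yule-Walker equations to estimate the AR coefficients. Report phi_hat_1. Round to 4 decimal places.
\hat\phi_{1} = 0.8000

The Yule-Walker equations for an AR(p) process read, in matrix form,
  Gamma_p phi = r_p,   with   (Gamma_p)_{ij} = gamma(|i - j|),
                       (r_p)_i = gamma(i),   i,j = 1..p.
Substitute the sample gammas (Toeplitz matrix and right-hand side of size 1):
  Gamma_p = [[11.1111]]
  r_p     = [8.8889]
With p = 1 this is the single equation gamma(0) phi_1 = gamma(1):
  phi_hat_1 = gamma(1) / gamma(0) = 8.8889 / 11.1111 = 0.8000.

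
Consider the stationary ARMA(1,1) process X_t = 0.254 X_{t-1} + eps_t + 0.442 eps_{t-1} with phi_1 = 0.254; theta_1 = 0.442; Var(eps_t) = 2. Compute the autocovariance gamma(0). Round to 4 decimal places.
\gamma(0) = 3.0356

Multiply the model equation by X_{t-k} and take expectations. With theta_0 = psi_0 = 1 and psi_j the MA(infinity) weights, this gives
  gamma(k) - sum_i phi_i gamma(k-i) = c_k,
  c_k = sigma^2 * sum_{j=k..q} theta_j psi_{j-k}   (c_k = 0 for k > q),
using gamma(-m) = gamma(m).
psi-weights needed (psi_j = theta_j + sum_i phi_i psi_{j-i}):
  psi_1 = theta_1 + phi_1 = 0.442 + (0.254) = 0.696
Right-hand sides:
  c_0 = sigma^2 (1 + theta_1 psi_1) = 2 * (1 + (0.442)(0.696)) = 2 * 1.307632 = 2.615264
  c_1 = sigma^2 theta_1 = 2 * (0.442) = 0.884
  c_2 = 0
Equations for k = 0 and k = 1 (AR order 1):
  gamma(0) = phi_1 gamma(1) + c_0
  gamma(1) = phi_1 gamma(0) + c_1
Substituting the second into the first: gamma(0) (1 - phi_1^2) = c_0 + phi_1 c_1, so
  gamma(0) = (c_0 + phi_1 c_1) / (1 - phi_1^2) = (2.615264 + (0.254)(0.884)) / (1 - (0.254)^2) = 2.8398 / 0.935484 = 3.035648.
Therefore gamma(0) = 3.0356 (to 4 decimal places).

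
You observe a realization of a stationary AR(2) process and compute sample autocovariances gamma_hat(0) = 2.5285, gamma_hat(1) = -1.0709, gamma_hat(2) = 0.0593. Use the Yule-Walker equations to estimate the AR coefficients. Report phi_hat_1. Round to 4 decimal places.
\hat\phi_{1} = -0.5040

The Yule-Walker equations for an AR(p) process read, in matrix form,
  Gamma_p phi = r_p,   with   (Gamma_p)_{ij} = gamma(|i - j|),
                       (r_p)_i = gamma(i),   i,j = 1..p.
Substitute the sample gammas (Toeplitz matrix and right-hand side of size 2):
  Gamma_p = [[2.5285, -1.0709], [-1.0709, 2.5285]]
  r_p     = [-1.0709, 0.0593]
Written out:
  2.5285 phi_1 - 1.0709 phi_2 = -1.0709
  -1.0709 phi_1 + 2.5285 phi_2 = 0.0593
Solve by Cramer's rule:
  det = gamma(0)^2 - gamma(1)^2 = (2.5285)^2 - (-1.0709)^2 = 6.39331225 - 1.14682681 = 5.24648544
  phi_hat_1 = [gamma(1) gamma(0) - gamma(1) gamma(2)] / det = [(-1.0709)(2.5285) - (-1.0709)(0.0593)] / 5.24648544 = -2.64426628 / 5.24648544 = -0.504
  phi_hat_2 = [gamma(0) gamma(2) - gamma(1)^2] / det = [(2.5285)(0.0593) - (-1.0709)^2] / 5.24648544 = -0.99688676 / 5.24648544 = -0.19
So phi_hat = [-0.5040, -0.1900].
Therefore phi_hat_1 = -0.5040.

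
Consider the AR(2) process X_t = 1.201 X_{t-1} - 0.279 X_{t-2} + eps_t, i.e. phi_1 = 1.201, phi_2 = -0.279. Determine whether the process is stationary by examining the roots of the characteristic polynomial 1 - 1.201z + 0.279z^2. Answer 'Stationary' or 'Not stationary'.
\text{Stationary}

The AR(p) characteristic polynomial is P(z) = 1 - 1.201z + 0.279z^2.
Stationarity requires all roots to lie outside the unit circle, i.e. |z| > 1 for every root.
Set 1 + (-1.201) z + (0.279) z^2 = 0, i.e. a z^2 + b z + c = 0 with a = 0.279, b = -1.201, c = 1.
Discriminant D = b^2 - 4ac = (-1.201)^2 - 4*(0.279)*1 = 1.442401 - (1.116) = 0.326401.
D >= 0, so the roots are real: z = (-b +/- sqrt(D)) / (2a) = (1.201 +/- 0.571315) / (0.558).
  z_1 = (1.201 + 0.571315) / (0.558) = 3.1762,   |z_1| = 3.1762.
  z_2 = (1.201 - 0.571315) / (0.558) = 1.1285,   |z_2| = 1.1285.
Moduli of all roots: 3.1762, 1.1285.
All moduli strictly greater than 1? Yes.
Verdict: Stationary.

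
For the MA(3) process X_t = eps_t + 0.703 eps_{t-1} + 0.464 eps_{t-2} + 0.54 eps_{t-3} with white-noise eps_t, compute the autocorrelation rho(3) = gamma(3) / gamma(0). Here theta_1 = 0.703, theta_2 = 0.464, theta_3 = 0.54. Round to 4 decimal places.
\rho(3) = 0.2699

For an MA(q) process with theta_0 = 1, the autocovariance is
  gamma(k) = sigma^2 * sum_{i=0..q-k} theta_i * theta_{i+k},
and rho(k) = gamma(k) / gamma(0). Sigma^2 cancels.
  numerator   = (1)*(0.54) = 0.54.
  denominator = (1)^2 + (0.703)^2 + (0.464)^2 + (0.54)^2 = 2.001105.
  rho(3) = 0.54 / 2.001105 = 0.2699.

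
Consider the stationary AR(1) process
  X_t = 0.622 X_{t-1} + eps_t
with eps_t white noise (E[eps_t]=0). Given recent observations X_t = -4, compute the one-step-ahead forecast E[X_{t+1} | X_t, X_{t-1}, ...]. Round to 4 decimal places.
E[X_{t+1} \mid \mathcal F_t] = -2.4880

For an AR(p) model X_t = c + sum_i phi_i X_{t-i} + eps_t, the
one-step-ahead conditional mean is
  E[X_{t+1} | X_t, ...] = c + sum_i phi_i X_{t+1-i}.
Substitute known values:
  E[X_{t+1} | ...] = (0.622) * (-4)
                   = -2.4880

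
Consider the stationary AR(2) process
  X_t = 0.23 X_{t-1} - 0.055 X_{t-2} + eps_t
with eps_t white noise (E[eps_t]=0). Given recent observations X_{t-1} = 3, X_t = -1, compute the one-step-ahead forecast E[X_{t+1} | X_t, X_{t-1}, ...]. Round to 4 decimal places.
E[X_{t+1} \mid \mathcal F_t] = -0.3950

For an AR(p) model X_t = c + sum_i phi_i X_{t-i} + eps_t, the
one-step-ahead conditional mean is
  E[X_{t+1} | X_t, ...] = c + sum_i phi_i X_{t+1-i}.
Substitute known values:
  E[X_{t+1} | ...] = (0.23) * (-1) + (-0.055) * (3)
                   = -0.3950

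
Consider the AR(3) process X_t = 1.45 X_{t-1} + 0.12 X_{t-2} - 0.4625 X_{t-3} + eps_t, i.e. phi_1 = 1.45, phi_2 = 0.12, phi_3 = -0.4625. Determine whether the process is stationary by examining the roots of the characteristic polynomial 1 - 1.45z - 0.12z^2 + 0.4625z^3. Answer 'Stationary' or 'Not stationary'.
\text{Not stationary}

The AR(p) characteristic polynomial is P(z) = 1 - 1.45z - 0.12z^2 + 0.4625z^3.
Stationarity requires all roots to lie outside the unit circle, i.e. |z| > 1 for every root.
Degree 3: look for a simple real root z0 first, then factor out (1 - z/z0) and solve the remaining quadratic.
Testing z0 = 0.8: P(0.8) = 1 + (-1.45)(0.8) + (-0.12)(0.8)^2 + (0.4625)(0.8)^3
  = 1 + (-1.16) + (-0.0768) + (0.2368) = 0.  So z_0 = 0.8 is a root, |z_0| = 0.8.
Divide out the factor (1 - 1.25 z) = (1 - z/z0) (since 1/z0 = 1.25):
  P(z) = (1 - 1.25 z)(1 + (-0.2) z + (-0.37) z^2)
  [check: z-coef -0.2 - (1.25) = -1.45; z^2-coef -0.37 - (1.25)(-0.2) = -0.12; z^3-coef -(1.25)(-0.37) = 0.4625.]
Remaining roots from the quadratic factor 1 + (-0.2) z + (-0.37) z^2:
  Set 1 + (-0.2) z + (-0.37) z^2 = 0, i.e. a z^2 + b z + c = 0 with a = -0.37, b = -0.2, c = 1.
  Discriminant D = b^2 - 4ac = (-0.2)^2 - 4*(-0.37)*1 = 0.04 - (-1.48) = 1.52.
  D >= 0, so the roots are real: z = (-b +/- sqrt(D)) / (2a) = (0.2 +/- 1.232883) / (-0.74).
    z_1 = (0.2 + 1.232883) / (-0.74) = -1.9363,   |z_1| = 1.9363.
    z_2 = (0.2 - 1.232883) / (-0.74) = 1.3958,   |z_2| = 1.3958.
Moduli of all roots: 0.8000, 1.9363, 1.3958.
All moduli strictly greater than 1? No.
Verdict: Not stationary.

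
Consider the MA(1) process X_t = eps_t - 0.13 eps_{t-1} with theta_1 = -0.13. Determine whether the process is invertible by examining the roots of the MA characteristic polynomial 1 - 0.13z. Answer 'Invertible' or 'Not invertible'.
\text{Invertible}

The MA(q) characteristic polynomial is P(z) = 1 - 0.13z.
Invertibility requires all roots to lie outside the unit circle, i.e. |z| > 1 for every root.
This is linear in z: 1 + (-0.13) z = 0  =>  z = -1/(-0.13) = 7.692308,  |z| = 7.692308.
Moduli of all roots: 7.6923.
All moduli strictly greater than 1? Yes.
Verdict: Invertible.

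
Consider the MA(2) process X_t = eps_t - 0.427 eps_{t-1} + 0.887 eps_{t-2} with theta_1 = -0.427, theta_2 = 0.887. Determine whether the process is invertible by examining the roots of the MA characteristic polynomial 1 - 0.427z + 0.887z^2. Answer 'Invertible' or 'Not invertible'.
\text{Invertible}

The MA(q) characteristic polynomial is P(z) = 1 - 0.427z + 0.887z^2.
Invertibility requires all roots to lie outside the unit circle, i.e. |z| > 1 for every root.
Set 1 + (-0.427) z + (0.887) z^2 = 0, i.e. a z^2 + b z + c = 0 with a = 0.887, b = -0.427, c = 1.
Discriminant D = b^2 - 4ac = (-0.427)^2 - 4*(0.887)*1 = 0.182329 - (3.548) = -3.365671.
D < 0, so the roots are the complex-conjugate pair z = (-b +/- i sqrt(-D)) / (2a) = 0.2407 +/- 1.0341i.
For a conjugate pair |z|^2 = z * conj(z) = (product of roots) = c/a = 1/(0.887) = 1.127396, so |z| = sqrt(1.127396) = 1.0618 for both roots.
Moduli of all roots: 1.0618, 1.0618.
All moduli strictly greater than 1? Yes.
Verdict: Invertible.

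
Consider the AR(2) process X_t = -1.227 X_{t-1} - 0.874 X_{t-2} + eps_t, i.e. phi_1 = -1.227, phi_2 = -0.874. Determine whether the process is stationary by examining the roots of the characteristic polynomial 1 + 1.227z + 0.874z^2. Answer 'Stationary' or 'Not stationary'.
\text{Stationary}

The AR(p) characteristic polynomial is P(z) = 1 + 1.227z + 0.874z^2.
Stationarity requires all roots to lie outside the unit circle, i.e. |z| > 1 for every root.
Set 1 + (1.227) z + (0.874) z^2 = 0, i.e. a z^2 + b z + c = 0 with a = 0.874, b = 1.227, c = 1.
Discriminant D = b^2 - 4ac = (1.227)^2 - 4*(0.874)*1 = 1.505529 - (3.496) = -1.990471.
D < 0, so the roots are the complex-conjugate pair z = (-b +/- i sqrt(-D)) / (2a) = -0.7019 +/- 0.8071i.
For a conjugate pair |z|^2 = z * conj(z) = (product of roots) = c/a = 1/(0.874) = 1.144165, so |z| = sqrt(1.144165) = 1.0697 for both roots.
Moduli of all roots: 1.0697, 1.0697.
All moduli strictly greater than 1? Yes.
Verdict: Stationary.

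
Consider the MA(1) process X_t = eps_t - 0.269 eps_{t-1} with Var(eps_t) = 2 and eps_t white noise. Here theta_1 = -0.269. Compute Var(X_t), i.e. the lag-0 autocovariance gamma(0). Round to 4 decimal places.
\gamma(0) = 2.1447

For an MA(q) process X_t = eps_t + sum_i theta_i eps_{t-i} with
Var(eps_t) = sigma^2, the variance is
  gamma(0) = sigma^2 * (1 + sum_i theta_i^2).
  sum_i theta_i^2 = (-0.269)^2 = 0.072361.
  gamma(0) = 2 * (1 + 0.072361) = 2 * 1.072361 = 2.144722, which rounds to 2.1447.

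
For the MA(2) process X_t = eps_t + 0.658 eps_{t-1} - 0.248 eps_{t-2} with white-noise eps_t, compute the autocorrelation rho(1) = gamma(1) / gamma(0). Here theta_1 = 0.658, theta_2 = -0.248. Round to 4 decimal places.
\rho(1) = 0.3311

For an MA(q) process with theta_0 = 1, the autocovariance is
  gamma(k) = sigma^2 * sum_{i=0..q-k} theta_i * theta_{i+k},
and rho(k) = gamma(k) / gamma(0). Sigma^2 cancels.
  numerator   = (1)*(0.658) + (0.658)*(-0.248) = 0.494816.
  denominator = (1)^2 + (0.658)^2 + (-0.248)^2 = 1.494468.
  rho(1) = 0.494816 / 1.494468 = 0.3311.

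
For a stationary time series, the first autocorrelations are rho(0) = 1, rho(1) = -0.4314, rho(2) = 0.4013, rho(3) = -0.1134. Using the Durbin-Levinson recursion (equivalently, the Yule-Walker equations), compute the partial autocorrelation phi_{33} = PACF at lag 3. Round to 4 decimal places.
\phi_{33} = 0.1691

The PACF at lag k is phi_{kk}, the last component of the solution
to the Yule-Walker system G_k phi = r_k where
  (G_k)_{ij} = rho(|i - j|), (r_k)_i = rho(i), i,j = 1..k.
Equivalently, Durbin-Levinson gives phi_{kk} iteratively:
  phi_{11} = rho(1)
  phi_{kk} = [rho(k) - sum_{j=1..k-1} phi_{k-1,j} rho(k-j)]
            / [1 - sum_{j=1..k-1} phi_{k-1,j} rho(j)],
  phi_{k,j} = phi_{k-1,j} - phi_{kk} phi_{k-1,k-j},  j = 1..k-1.
Step k = 1:
  phi_11 = rho(1) = -0.4314.
Step k = 2:
  phi_22 = [rho(2) - phi_11 rho(1)] / [1 - phi_11 rho(1)] = [0.4013 - (-0.4314)(-0.4314)] / [1 - (-0.4314)(-0.4314)]
         = 0.21519404 / 0.81389404 = 0.264401.
  Update: phi_21 = phi_11 - phi_22 phi_11 = -0.4314 - (0.264401)(-0.4314) = -0.317338.
Step k = 3:
  phi_33 = [rho(3) - phi_21 rho(2) - phi_22 rho(1)] / [1 - phi_21 rho(1) - phi_22 rho(2)]
    numerator   = -0.1134 - (-0.317338)(0.4013) - (0.264401)(-0.4314) = 0.12800998
    denominator = 1 - (-0.317338)(-0.4314) - (0.264401)(0.4013) = 0.75699662
  phi_33 = 0.12800998 / 0.75699662 = 0.1691.
Therefore phi_{33} = 0.1691.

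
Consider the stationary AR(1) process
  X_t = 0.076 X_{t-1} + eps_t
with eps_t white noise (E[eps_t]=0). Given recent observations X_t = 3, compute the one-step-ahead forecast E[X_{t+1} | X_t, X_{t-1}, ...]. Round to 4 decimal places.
E[X_{t+1} \mid \mathcal F_t] = 0.2280

For an AR(p) model X_t = c + sum_i phi_i X_{t-i} + eps_t, the
one-step-ahead conditional mean is
  E[X_{t+1} | X_t, ...] = c + sum_i phi_i X_{t+1-i}.
Substitute known values:
  E[X_{t+1} | ...] = (0.076) * (3)
                   = 0.2280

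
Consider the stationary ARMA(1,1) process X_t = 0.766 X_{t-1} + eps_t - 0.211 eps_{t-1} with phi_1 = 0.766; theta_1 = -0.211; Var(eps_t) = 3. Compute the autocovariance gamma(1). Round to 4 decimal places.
\gamma(1) = 3.3779

Multiply the model equation by X_{t-k} and take expectations. With theta_0 = psi_0 = 1 and psi_j the MA(infinity) weights, this gives
  gamma(k) - sum_i phi_i gamma(k-i) = c_k,
  c_k = sigma^2 * sum_{j=k..q} theta_j psi_{j-k}   (c_k = 0 for k > q),
using gamma(-m) = gamma(m).
psi-weights needed (psi_j = theta_j + sum_i phi_i psi_{j-i}):
  psi_1 = theta_1 + phi_1 = -0.211 + (0.766) = 0.555
Right-hand sides:
  c_0 = sigma^2 (1 + theta_1 psi_1) = 3 * (1 + (-0.211)(0.555)) = 3 * 0.882895 = 2.648685
  c_1 = sigma^2 theta_1 = 3 * (-0.211) = -0.633
  c_2 = 0
Equations for k = 0 and k = 1 (AR order 1):
  gamma(0) = phi_1 gamma(1) + c_0
  gamma(1) = phi_1 gamma(0) + c_1
Substituting the second into the first: gamma(0) (1 - phi_1^2) = c_0 + phi_1 c_1, so
  gamma(0) = (c_0 + phi_1 c_1) / (1 - phi_1^2) = (2.648685 + (0.766)(-0.633)) / (1 - (0.766)^2) = 2.163807 / 0.413244 = 5.236149.
  gamma(1) = phi_1 gamma(0) + c_1 = (0.766)(5.236149) + (-0.633) = 3.37789.
Therefore gamma(1) = 3.3779 (to 4 decimal places).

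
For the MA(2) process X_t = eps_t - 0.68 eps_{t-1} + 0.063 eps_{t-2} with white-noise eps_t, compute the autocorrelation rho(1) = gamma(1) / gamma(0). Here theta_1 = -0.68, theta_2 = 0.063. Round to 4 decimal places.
\rho(1) = -0.4929

For an MA(q) process with theta_0 = 1, the autocovariance is
  gamma(k) = sigma^2 * sum_{i=0..q-k} theta_i * theta_{i+k},
and rho(k) = gamma(k) / gamma(0). Sigma^2 cancels.
  numerator   = (1)*(-0.68) + (-0.68)*(0.063) = -0.72284.
  denominator = (1)^2 + (-0.68)^2 + (0.063)^2 = 1.466369.
  rho(1) = -0.72284 / 1.466369 = -0.4929.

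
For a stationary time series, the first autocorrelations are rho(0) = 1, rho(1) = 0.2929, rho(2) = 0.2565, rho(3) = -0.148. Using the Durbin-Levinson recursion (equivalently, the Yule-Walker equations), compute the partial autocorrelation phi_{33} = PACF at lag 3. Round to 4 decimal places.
\phi_{33} = -0.2990

The PACF at lag k is phi_{kk}, the last component of the solution
to the Yule-Walker system G_k phi = r_k where
  (G_k)_{ij} = rho(|i - j|), (r_k)_i = rho(i), i,j = 1..k.
Equivalently, Durbin-Levinson gives phi_{kk} iteratively:
  phi_{11} = rho(1)
  phi_{kk} = [rho(k) - sum_{j=1..k-1} phi_{k-1,j} rho(k-j)]
            / [1 - sum_{j=1..k-1} phi_{k-1,j} rho(j)],
  phi_{k,j} = phi_{k-1,j} - phi_{kk} phi_{k-1,k-j},  j = 1..k-1.
Step k = 1:
  phi_11 = rho(1) = 0.2929.
Step k = 2:
  phi_22 = [rho(2) - phi_11 rho(1)] / [1 - phi_11 rho(1)] = [0.2565 - (0.2929)(0.2929)] / [1 - (0.2929)(0.2929)]
         = 0.17070959 / 0.91420959 = 0.186729.
  Update: phi_21 = phi_11 - phi_22 phi_11 = 0.2929 - (0.186729)(0.2929) = 0.238207.
Step k = 3:
  phi_33 = [rho(3) - phi_21 rho(2) - phi_22 rho(1)] / [1 - phi_21 rho(1) - phi_22 rho(2)]
    numerator   = -0.148 - (0.238207)(0.2565) - (0.186729)(0.2929) = -0.26379307
    denominator = 1 - (0.238207)(0.2929) - (0.186729)(0.2565) = 0.88233313
  phi_33 = -0.26379307 / 0.88233313 = -0.299.
Therefore phi_{33} = -0.2990.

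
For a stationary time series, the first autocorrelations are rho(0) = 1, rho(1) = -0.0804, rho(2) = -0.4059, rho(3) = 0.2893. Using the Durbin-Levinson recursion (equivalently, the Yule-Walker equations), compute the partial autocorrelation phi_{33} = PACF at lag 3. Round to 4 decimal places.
\phi_{33} = 0.2551

The PACF at lag k is phi_{kk}, the last component of the solution
to the Yule-Walker system G_k phi = r_k where
  (G_k)_{ij} = rho(|i - j|), (r_k)_i = rho(i), i,j = 1..k.
Equivalently, Durbin-Levinson gives phi_{kk} iteratively:
  phi_{11} = rho(1)
  phi_{kk} = [rho(k) - sum_{j=1..k-1} phi_{k-1,j} rho(k-j)]
            / [1 - sum_{j=1..k-1} phi_{k-1,j} rho(j)],
  phi_{k,j} = phi_{k-1,j} - phi_{kk} phi_{k-1,k-j},  j = 1..k-1.
Step k = 1:
  phi_11 = rho(1) = -0.0804.
Step k = 2:
  phi_22 = [rho(2) - phi_11 rho(1)] / [1 - phi_11 rho(1)] = [-0.4059 - (-0.0804)(-0.0804)] / [1 - (-0.0804)(-0.0804)]
         = -0.41236416 / 0.99353584 = -0.415047.
  Update: phi_21 = phi_11 - phi_22 phi_11 = -0.0804 - (-0.415047)(-0.0804) = -0.11377.
Step k = 3:
  phi_33 = [rho(3) - phi_21 rho(2) - phi_22 rho(1)] / [1 - phi_21 rho(1) - phi_22 rho(2)]
    numerator   = 0.2893 - (-0.11377)(-0.4059) - (-0.415047)(-0.0804) = 0.20975106
    denominator = 1 - (-0.11377)(-0.0804) - (-0.415047)(-0.4059) = 0.8223853
  phi_33 = 0.20975106 / 0.8223853 = 0.2551.
Therefore phi_{33} = 0.2551.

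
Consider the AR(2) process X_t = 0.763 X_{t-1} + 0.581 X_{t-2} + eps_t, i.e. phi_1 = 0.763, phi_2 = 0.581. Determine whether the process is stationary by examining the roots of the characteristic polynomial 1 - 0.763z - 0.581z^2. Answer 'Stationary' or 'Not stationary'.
\text{Not stationary}

The AR(p) characteristic polynomial is P(z) = 1 - 0.763z - 0.581z^2.
Stationarity requires all roots to lie outside the unit circle, i.e. |z| > 1 for every root.
Set 1 + (-0.763) z + (-0.581) z^2 = 0, i.e. a z^2 + b z + c = 0 with a = -0.581, b = -0.763, c = 1.
Discriminant D = b^2 - 4ac = (-0.763)^2 - 4*(-0.581)*1 = 0.582169 - (-2.324) = 2.906169.
D >= 0, so the roots are real: z = (-b +/- sqrt(D)) / (2a) = (0.763 +/- 1.704749) / (-1.162).
  z_1 = (0.763 + 1.704749) / (-1.162) = -2.1237,   |z_1| = 2.1237.
  z_2 = (0.763 - 1.704749) / (-1.162) = 0.8105,   |z_2| = 0.8105.
Moduli of all roots: 2.1237, 0.8105.
All moduli strictly greater than 1? No.
Verdict: Not stationary.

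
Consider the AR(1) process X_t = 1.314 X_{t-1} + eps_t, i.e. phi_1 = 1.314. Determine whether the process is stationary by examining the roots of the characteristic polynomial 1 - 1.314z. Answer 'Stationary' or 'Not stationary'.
\text{Not stationary}

The AR(p) characteristic polynomial is P(z) = 1 - 1.314z.
Stationarity requires all roots to lie outside the unit circle, i.e. |z| > 1 for every root.
This is linear in z: 1 + (-1.314) z = 0  =>  z = -1/(-1.314) = 0.761035,  |z| = 0.761035.
Moduli of all roots: 0.7610.
All moduli strictly greater than 1? No.
Verdict: Not stationary.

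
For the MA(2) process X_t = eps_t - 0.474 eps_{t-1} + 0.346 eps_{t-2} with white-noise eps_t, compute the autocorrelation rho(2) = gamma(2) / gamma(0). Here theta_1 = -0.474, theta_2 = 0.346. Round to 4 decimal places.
\rho(2) = 0.2574

For an MA(q) process with theta_0 = 1, the autocovariance is
  gamma(k) = sigma^2 * sum_{i=0..q-k} theta_i * theta_{i+k},
and rho(k) = gamma(k) / gamma(0). Sigma^2 cancels.
  numerator   = (1)*(0.346) = 0.346.
  denominator = (1)^2 + (-0.474)^2 + (0.346)^2 = 1.344392.
  rho(2) = 0.346 / 1.344392 = 0.2574.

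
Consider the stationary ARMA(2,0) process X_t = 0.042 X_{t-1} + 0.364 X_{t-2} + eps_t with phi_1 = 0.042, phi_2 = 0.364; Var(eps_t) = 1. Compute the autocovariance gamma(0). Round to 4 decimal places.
\gamma(0) = 1.1578

Multiply the model equation by X_{t-k} and take expectations. With theta_0 = psi_0 = 1 and psi_j the MA(infinity) weights, this gives
  gamma(k) - sum_i phi_i gamma(k-i) = c_k,
  c_k = sigma^2 * sum_{j=k..q} theta_j psi_{j-k}   (c_k = 0 for k > q),
using gamma(-m) = gamma(m).
Pure AR (q = 0): c_0 = sigma^2 = 1, c_k = 0 for k >= 1.
Equations for k = 0, 1, 2 (AR order 2, c_2 = 0):
  (E0) gamma(0) = phi_1 gamma(1) + phi_2 gamma(2) + c_0
  (E1) gamma(1) = phi_1 gamma(0) + phi_2 gamma(1) + c_1
  (E2) gamma(2) = phi_1 gamma(1) + phi_2 gamma(0)
From (E1): gamma(1) = A gamma(0) + B with
  A = phi_1 / (1 - phi_2) = 0.042 / 0.636 = 0.066038,   B = c_1 / (1 - phi_2) = 0 / 0.636 = 0.
Insert (E2) into (E0): gamma(0) (1 - phi_2^2) = phi_1 (1 + phi_2) gamma(1) + c_0.
  phi_1 (1 + phi_2) = (0.042)(1.364) = 0.057288,   1 - phi_2^2 = 0.867504.
Replace gamma(1) by A gamma(0) + B and collect gamma(0):
  gamma(0) [0.867504 - (0.057288)(0.066038)] = c_0 = 1
  gamma(0) * 0.863721 = 1
  gamma(0) = 1 / 0.863721 = 1.157782.
Therefore gamma(0) = 1.1578 (to 4 decimal places).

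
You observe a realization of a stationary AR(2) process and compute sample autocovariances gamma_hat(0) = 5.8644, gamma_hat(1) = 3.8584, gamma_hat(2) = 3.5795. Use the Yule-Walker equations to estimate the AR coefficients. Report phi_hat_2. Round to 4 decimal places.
\hat\phi_{2} = 0.3130

The Yule-Walker equations for an AR(p) process read, in matrix form,
  Gamma_p phi = r_p,   with   (Gamma_p)_{ij} = gamma(|i - j|),
                       (r_p)_i = gamma(i),   i,j = 1..p.
Substitute the sample gammas (Toeplitz matrix and right-hand side of size 2):
  Gamma_p = [[5.8644, 3.8584], [3.8584, 5.8644]]
  r_p     = [3.8584, 3.5795]
Written out:
  5.8644 phi_1 + 3.8584 phi_2 = 3.8584
  3.8584 phi_1 + 5.8644 phi_2 = 3.5795
Solve by Cramer's rule:
  det = gamma(0)^2 - gamma(1)^2 = (5.8644)^2 - (3.8584)^2 = 34.39118736 - 14.88725056 = 19.5039368
  phi_hat_1 = [gamma(1) gamma(0) - gamma(1) gamma(2)] / det = [(3.8584)(5.8644) - (3.8584)(3.5795)] / 19.5039368 = 8.81605816 / 19.5039368 = 0.452
  phi_hat_2 = [gamma(0) gamma(2) - gamma(1)^2] / det = [(5.8644)(3.5795) - (3.8584)^2] / 19.5039368 = 6.10436924 / 19.5039368 = 0.313
So phi_hat = [0.4520, 0.3130].
Therefore phi_hat_2 = 0.3130.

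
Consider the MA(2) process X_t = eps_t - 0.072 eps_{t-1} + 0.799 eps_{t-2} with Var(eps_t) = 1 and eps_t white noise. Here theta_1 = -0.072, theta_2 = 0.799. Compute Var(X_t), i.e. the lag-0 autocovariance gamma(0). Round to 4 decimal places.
\gamma(0) = 1.6436

For an MA(q) process X_t = eps_t + sum_i theta_i eps_{t-i} with
Var(eps_t) = sigma^2, the variance is
  gamma(0) = sigma^2 * (1 + sum_i theta_i^2).
  sum_i theta_i^2 = (-0.072)^2 + (0.799)^2 = 0.005184 + 0.638401 = 0.643585.
  gamma(0) = 1 * (1 + 0.643585) = 1 * 1.643585 = 1.643585, which rounds to 1.6436.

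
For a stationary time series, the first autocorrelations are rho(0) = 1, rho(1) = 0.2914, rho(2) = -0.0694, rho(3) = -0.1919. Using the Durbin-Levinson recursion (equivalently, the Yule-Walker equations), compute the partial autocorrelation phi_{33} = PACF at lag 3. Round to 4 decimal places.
\phi_{33} = -0.1340

The PACF at lag k is phi_{kk}, the last component of the solution
to the Yule-Walker system G_k phi = r_k where
  (G_k)_{ij} = rho(|i - j|), (r_k)_i = rho(i), i,j = 1..k.
Equivalently, Durbin-Levinson gives phi_{kk} iteratively:
  phi_{11} = rho(1)
  phi_{kk} = [rho(k) - sum_{j=1..k-1} phi_{k-1,j} rho(k-j)]
            / [1 - sum_{j=1..k-1} phi_{k-1,j} rho(j)],
  phi_{k,j} = phi_{k-1,j} - phi_{kk} phi_{k-1,k-j},  j = 1..k-1.
Step k = 1:
  phi_11 = rho(1) = 0.2914.
Step k = 2:
  phi_22 = [rho(2) - phi_11 rho(1)] / [1 - phi_11 rho(1)] = [-0.0694 - (0.2914)(0.2914)] / [1 - (0.2914)(0.2914)]
         = -0.15431396 / 0.91508604 = -0.168633.
  Update: phi_21 = phi_11 - phi_22 phi_11 = 0.2914 - (-0.168633)(0.2914) = 0.34054.
Step k = 3:
  phi_33 = [rho(3) - phi_21 rho(2) - phi_22 rho(1)] / [1 - phi_21 rho(1) - phi_22 rho(2)]
    numerator   = -0.1919 - (0.34054)(-0.0694) - (-0.168633)(0.2914) = -0.1191268
    denominator = 1 - (0.34054)(0.2914) - (-0.168633)(-0.0694) = 0.88906357
  phi_33 = -0.1191268 / 0.88906357 = -0.134.
Therefore phi_{33} = -0.1340.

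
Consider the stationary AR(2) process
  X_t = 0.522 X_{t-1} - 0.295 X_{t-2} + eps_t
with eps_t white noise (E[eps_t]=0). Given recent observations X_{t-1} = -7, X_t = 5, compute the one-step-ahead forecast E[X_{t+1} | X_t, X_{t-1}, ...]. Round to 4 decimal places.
E[X_{t+1} \mid \mathcal F_t] = 4.6750

For an AR(p) model X_t = c + sum_i phi_i X_{t-i} + eps_t, the
one-step-ahead conditional mean is
  E[X_{t+1} | X_t, ...] = c + sum_i phi_i X_{t+1-i}.
Substitute known values:
  E[X_{t+1} | ...] = (0.522) * (5) + (-0.295) * (-7)
                   = 4.6750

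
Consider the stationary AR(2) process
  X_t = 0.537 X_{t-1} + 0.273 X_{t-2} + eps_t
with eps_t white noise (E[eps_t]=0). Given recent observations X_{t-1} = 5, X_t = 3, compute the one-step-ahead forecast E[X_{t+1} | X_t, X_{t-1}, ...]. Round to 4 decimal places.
E[X_{t+1} \mid \mathcal F_t] = 2.9760

For an AR(p) model X_t = c + sum_i phi_i X_{t-i} + eps_t, the
one-step-ahead conditional mean is
  E[X_{t+1} | X_t, ...] = c + sum_i phi_i X_{t+1-i}.
Substitute known values:
  E[X_{t+1} | ...] = (0.537) * (3) + (0.273) * (5)
                   = 2.9760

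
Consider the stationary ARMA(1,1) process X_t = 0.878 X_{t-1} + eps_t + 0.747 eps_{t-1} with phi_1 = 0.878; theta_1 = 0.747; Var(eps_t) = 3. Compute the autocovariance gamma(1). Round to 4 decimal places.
\gamma(1) = 35.2326

Multiply the model equation by X_{t-k} and take expectations. With theta_0 = psi_0 = 1 and psi_j the MA(infinity) weights, this gives
  gamma(k) - sum_i phi_i gamma(k-i) = c_k,
  c_k = sigma^2 * sum_{j=k..q} theta_j psi_{j-k}   (c_k = 0 for k > q),
using gamma(-m) = gamma(m).
psi-weights needed (psi_j = theta_j + sum_i phi_i psi_{j-i}):
  psi_1 = theta_1 + phi_1 = 0.747 + (0.878) = 1.625
Right-hand sides:
  c_0 = sigma^2 (1 + theta_1 psi_1) = 3 * (1 + (0.747)(1.625)) = 3 * 2.213875 = 6.641625
  c_1 = sigma^2 theta_1 = 3 * (0.747) = 2.241
  c_2 = 0
Equations for k = 0 and k = 1 (AR order 1):
  gamma(0) = phi_1 gamma(1) + c_0
  gamma(1) = phi_1 gamma(0) + c_1
Substituting the second into the first: gamma(0) (1 - phi_1^2) = c_0 + phi_1 c_1, so
  gamma(0) = (c_0 + phi_1 c_1) / (1 - phi_1^2) = (6.641625 + (0.878)(2.241)) / (1 - (0.878)^2) = 8.609223 / 0.229116 = 37.575826.
  gamma(1) = phi_1 gamma(0) + c_1 = (0.878)(37.575826) + (2.241) = 35.232575.
Therefore gamma(1) = 35.2326 (to 4 decimal places).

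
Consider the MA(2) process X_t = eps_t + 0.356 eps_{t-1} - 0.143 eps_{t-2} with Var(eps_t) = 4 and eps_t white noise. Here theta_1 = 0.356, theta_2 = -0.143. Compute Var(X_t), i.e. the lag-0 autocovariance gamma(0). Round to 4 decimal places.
\gamma(0) = 4.5887

For an MA(q) process X_t = eps_t + sum_i theta_i eps_{t-i} with
Var(eps_t) = sigma^2, the variance is
  gamma(0) = sigma^2 * (1 + sum_i theta_i^2).
  sum_i theta_i^2 = (0.356)^2 + (-0.143)^2 = 0.126736 + 0.020449 = 0.147185.
  gamma(0) = 4 * (1 + 0.147185) = 4 * 1.147185 = 4.58874, which rounds to 4.5887.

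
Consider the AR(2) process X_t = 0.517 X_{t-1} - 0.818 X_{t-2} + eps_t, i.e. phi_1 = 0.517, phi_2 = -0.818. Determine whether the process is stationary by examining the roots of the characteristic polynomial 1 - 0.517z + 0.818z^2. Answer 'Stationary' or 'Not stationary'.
\text{Stationary}

The AR(p) characteristic polynomial is P(z) = 1 - 0.517z + 0.818z^2.
Stationarity requires all roots to lie outside the unit circle, i.e. |z| > 1 for every root.
Set 1 + (-0.517) z + (0.818) z^2 = 0, i.e. a z^2 + b z + c = 0 with a = 0.818, b = -0.517, c = 1.
Discriminant D = b^2 - 4ac = (-0.517)^2 - 4*(0.818)*1 = 0.267289 - (3.272) = -3.004711.
D < 0, so the roots are the complex-conjugate pair z = (-b +/- i sqrt(-D)) / (2a) = 0.316 +/- 1.0595i.
For a conjugate pair |z|^2 = z * conj(z) = (product of roots) = c/a = 1/(0.818) = 1.222494, so |z| = sqrt(1.222494) = 1.1057 for both roots.
Moduli of all roots: 1.1057, 1.1057.
All moduli strictly greater than 1? Yes.
Verdict: Stationary.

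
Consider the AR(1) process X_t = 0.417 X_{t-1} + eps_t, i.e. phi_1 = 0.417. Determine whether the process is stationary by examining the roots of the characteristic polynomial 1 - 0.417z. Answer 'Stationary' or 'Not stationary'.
\text{Stationary}

The AR(p) characteristic polynomial is P(z) = 1 - 0.417z.
Stationarity requires all roots to lie outside the unit circle, i.e. |z| > 1 for every root.
This is linear in z: 1 + (-0.417) z = 0  =>  z = -1/(-0.417) = 2.398082,  |z| = 2.398082.
Moduli of all roots: 2.3981.
All moduli strictly greater than 1? Yes.
Verdict: Stationary.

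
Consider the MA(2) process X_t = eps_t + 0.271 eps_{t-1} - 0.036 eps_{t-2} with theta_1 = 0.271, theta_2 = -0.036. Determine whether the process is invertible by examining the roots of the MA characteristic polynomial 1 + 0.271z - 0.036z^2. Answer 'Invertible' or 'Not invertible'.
\text{Invertible}

The MA(q) characteristic polynomial is P(z) = 1 + 0.271z - 0.036z^2.
Invertibility requires all roots to lie outside the unit circle, i.e. |z| > 1 for every root.
Set 1 + (0.271) z + (-0.036) z^2 = 0, i.e. a z^2 + b z + c = 0 with a = -0.036, b = 0.271, c = 1.
Discriminant D = b^2 - 4ac = (0.271)^2 - 4*(-0.036)*1 = 0.073441 - (-0.144) = 0.217441.
D >= 0, so the roots are real: z = (-b +/- sqrt(D)) / (2a) = (-0.271 +/- 0.466306) / (-0.072).
  z_1 = (-0.271 + 0.466306) / (-0.072) = -2.7126,   |z_1| = 2.7126.
  z_2 = (-0.271 - 0.466306) / (-0.072) = 10.2404,   |z_2| = 10.2404.
Moduli of all roots: 2.7126, 10.2404.
All moduli strictly greater than 1? Yes.
Verdict: Invertible.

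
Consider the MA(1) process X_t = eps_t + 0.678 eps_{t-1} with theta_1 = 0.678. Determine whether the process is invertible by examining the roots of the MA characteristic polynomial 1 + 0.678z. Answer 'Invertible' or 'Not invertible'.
\text{Invertible}

The MA(q) characteristic polynomial is P(z) = 1 + 0.678z.
Invertibility requires all roots to lie outside the unit circle, i.e. |z| > 1 for every root.
This is linear in z: 1 + (0.678) z = 0  =>  z = -1/(0.678) = -1.474926,  |z| = 1.474926.
Moduli of all roots: 1.4749.
All moduli strictly greater than 1? Yes.
Verdict: Invertible.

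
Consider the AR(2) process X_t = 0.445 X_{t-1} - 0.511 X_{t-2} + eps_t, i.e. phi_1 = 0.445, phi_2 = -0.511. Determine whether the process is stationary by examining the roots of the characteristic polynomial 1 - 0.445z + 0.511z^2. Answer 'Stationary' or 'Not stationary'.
\text{Stationary}

The AR(p) characteristic polynomial is P(z) = 1 - 0.445z + 0.511z^2.
Stationarity requires all roots to lie outside the unit circle, i.e. |z| > 1 for every root.
Set 1 + (-0.445) z + (0.511) z^2 = 0, i.e. a z^2 + b z + c = 0 with a = 0.511, b = -0.445, c = 1.
Discriminant D = b^2 - 4ac = (-0.445)^2 - 4*(0.511)*1 = 0.198025 - (2.044) = -1.845975.
D < 0, so the roots are the complex-conjugate pair z = (-b +/- i sqrt(-D)) / (2a) = 0.4354 +/- 1.3294i.
For a conjugate pair |z|^2 = z * conj(z) = (product of roots) = c/a = 1/(0.511) = 1.956947, so |z| = sqrt(1.956947) = 1.3989 for both roots.
Moduli of all roots: 1.3989, 1.3989.
All moduli strictly greater than 1? Yes.
Verdict: Stationary.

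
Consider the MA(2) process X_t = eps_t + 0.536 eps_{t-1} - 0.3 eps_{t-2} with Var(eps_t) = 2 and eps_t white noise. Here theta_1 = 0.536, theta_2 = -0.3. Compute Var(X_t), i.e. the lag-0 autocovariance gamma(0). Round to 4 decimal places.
\gamma(0) = 2.7546

For an MA(q) process X_t = eps_t + sum_i theta_i eps_{t-i} with
Var(eps_t) = sigma^2, the variance is
  gamma(0) = sigma^2 * (1 + sum_i theta_i^2).
  sum_i theta_i^2 = (0.536)^2 + (-0.3)^2 = 0.287296 + 0.09 = 0.377296.
  gamma(0) = 2 * (1 + 0.377296) = 2 * 1.377296 = 2.754592, which rounds to 2.7546.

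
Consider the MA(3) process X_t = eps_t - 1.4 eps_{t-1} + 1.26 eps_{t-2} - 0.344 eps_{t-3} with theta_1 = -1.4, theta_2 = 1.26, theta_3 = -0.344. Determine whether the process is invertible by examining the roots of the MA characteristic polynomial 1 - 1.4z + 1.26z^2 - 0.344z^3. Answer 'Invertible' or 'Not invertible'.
\text{Invertible}

The MA(q) characteristic polynomial is P(z) = 1 - 1.4z + 1.26z^2 - 0.344z^3.
Invertibility requires all roots to lie outside the unit circle, i.e. |z| > 1 for every root.
Degree 3: look for a simple real root z0 first, then factor out (1 - z/z0) and solve the remaining quadratic.
Testing z0 = 2.5: P(2.5) = 1 + (-1.4)(2.5) + (1.26)(2.5)^2 + (-0.344)(2.5)^3
  = 1 + (-3.5) + (7.875) + (-5.375) = 0.  So z_0 = 2.5 is a root, |z_0| = 2.5.
Divide out the factor (1 - 0.4 z) = (1 - z/z0) (since 1/z0 = 0.4):
  P(z) = (1 - 0.4 z)(1 + (-1) z + (0.86) z^2)
  [check: z-coef -1 - (0.4) = -1.4; z^2-coef 0.86 - (0.4)(-1) = 1.26; z^3-coef -(0.4)(0.86) = -0.344.]
Remaining roots from the quadratic factor 1 + (-1) z + (0.86) z^2:
  Set 1 + (-1) z + (0.86) z^2 = 0, i.e. a z^2 + b z + c = 0 with a = 0.86, b = -1, c = 1.
  Discriminant D = b^2 - 4ac = (-1)^2 - 4*(0.86)*1 = 1 - (3.44) = -2.44.
  D < 0, so the roots are the complex-conjugate pair z = (-b +/- i sqrt(-D)) / (2a) = 0.5814 +/- 0.9082i.
  For a conjugate pair |z|^2 = z * conj(z) = (product of roots) = c/a = 1/(0.86) = 1.162791, so |z| = sqrt(1.162791) = 1.0783 for both roots.
Moduli of all roots: 2.5000, 1.0783, 1.0783.
All moduli strictly greater than 1? Yes.
Verdict: Invertible.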